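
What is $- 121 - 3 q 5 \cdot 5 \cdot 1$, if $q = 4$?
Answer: $36300$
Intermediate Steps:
$- 121 - 3 q 5 \cdot 5 \cdot 1 = - 121 - 3 \cdot 4 \cdot 5 \cdot 5 \cdot 1 = - 121 - 3 \cdot 20 \cdot 5 \cdot 1 = - 121 \left(-3\right) 100 \cdot 1 = - 121 \left(\left(-300\right) 1\right) = \left(-121\right) \left(-300\right) = 36300$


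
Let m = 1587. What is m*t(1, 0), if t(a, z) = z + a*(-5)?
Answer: -7935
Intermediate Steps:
t(a, z) = z - 5*a
m*t(1, 0) = 1587*(0 - 5*1) = 1587*(0 - 5) = 1587*(-5) = -7935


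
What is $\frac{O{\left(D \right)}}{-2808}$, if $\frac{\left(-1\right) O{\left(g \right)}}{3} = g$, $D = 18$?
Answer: $\frac{1}{52} \approx 0.019231$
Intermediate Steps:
$O{\left(g \right)} = - 3 g$
$\frac{O{\left(D \right)}}{-2808} = \frac{\left(-3\right) 18}{-2808} = \left(-54\right) \left(- \frac{1}{2808}\right) = \frac{1}{52}$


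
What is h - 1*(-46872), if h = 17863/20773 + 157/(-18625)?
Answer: 18134971480014/386897125 ≈ 46873.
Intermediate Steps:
h = 329437014/386897125 (h = 17863*(1/20773) + 157*(-1/18625) = 17863/20773 - 157/18625 = 329437014/386897125 ≈ 0.85148)
h - 1*(-46872) = 329437014/386897125 - 1*(-46872) = 329437014/386897125 + 46872 = 18134971480014/386897125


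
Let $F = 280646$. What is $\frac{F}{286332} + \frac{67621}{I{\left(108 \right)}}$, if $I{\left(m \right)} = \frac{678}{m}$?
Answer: $\frac{174274362047}{16177758} \approx 10772.0$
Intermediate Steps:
$\frac{F}{286332} + \frac{67621}{I{\left(108 \right)}} = \frac{280646}{286332} + \frac{67621}{678 \cdot \frac{1}{108}} = 280646 \cdot \frac{1}{286332} + \frac{67621}{678 \cdot \frac{1}{108}} = \frac{140323}{143166} + \frac{67621}{\frac{113}{18}} = \frac{140323}{143166} + 67621 \cdot \frac{18}{113} = \frac{140323}{143166} + \frac{1217178}{113} = \frac{174274362047}{16177758}$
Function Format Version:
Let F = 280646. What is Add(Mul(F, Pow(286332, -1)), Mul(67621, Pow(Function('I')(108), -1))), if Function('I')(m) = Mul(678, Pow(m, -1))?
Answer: Rational(174274362047, 16177758) ≈ 10772.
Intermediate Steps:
Add(Mul(F, Pow(286332, -1)), Mul(67621, Pow(Function('I')(108), -1))) = Add(Mul(280646, Pow(286332, -1)), Mul(67621, Pow(Mul(678, Pow(108, -1)), -1))) = Add(Mul(280646, Rational(1, 286332)), Mul(67621, Pow(Mul(678, Rational(1, 108)), -1))) = Add(Rational(140323, 143166), Mul(67621, Pow(Rational(113, 18), -1))) = Add(Rational(140323, 143166), Mul(67621, Rational(18, 113))) = Add(Rational(140323, 143166), Rational(1217178, 113)) = Rational(174274362047, 16177758)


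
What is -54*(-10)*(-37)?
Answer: -19980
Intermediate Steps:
-54*(-10)*(-37) = 540*(-37) = -19980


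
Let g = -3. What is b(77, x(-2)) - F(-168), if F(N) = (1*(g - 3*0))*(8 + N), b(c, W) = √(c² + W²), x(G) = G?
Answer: -480 + √5933 ≈ -402.97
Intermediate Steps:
b(c, W) = √(W² + c²)
F(N) = -24 - 3*N (F(N) = (1*(-3 - 3*0))*(8 + N) = (1*(-3 + 0))*(8 + N) = (1*(-3))*(8 + N) = -3*(8 + N) = -24 - 3*N)
b(77, x(-2)) - F(-168) = √((-2)² + 77²) - (-24 - 3*(-168)) = √(4 + 5929) - (-24 + 504) = √5933 - 1*480 = √5933 - 480 = -480 + √5933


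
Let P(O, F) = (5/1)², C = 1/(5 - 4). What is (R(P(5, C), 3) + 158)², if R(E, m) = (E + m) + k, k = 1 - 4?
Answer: 33489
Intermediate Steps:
k = -3
C = 1 (C = 1/1 = 1)
P(O, F) = 25 (P(O, F) = (5*1)² = 5² = 25)
R(E, m) = -3 + E + m (R(E, m) = (E + m) - 3 = -3 + E + m)
(R(P(5, C), 3) + 158)² = ((-3 + 25 + 3) + 158)² = (25 + 158)² = 183² = 33489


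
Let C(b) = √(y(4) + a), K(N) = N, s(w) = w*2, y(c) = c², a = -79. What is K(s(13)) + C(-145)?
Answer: 26 + 3*I*√7 ≈ 26.0 + 7.9373*I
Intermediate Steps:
s(w) = 2*w
C(b) = 3*I*√7 (C(b) = √(4² - 79) = √(16 - 79) = √(-63) = 3*I*√7)
K(s(13)) + C(-145) = 2*13 + 3*I*√7 = 26 + 3*I*√7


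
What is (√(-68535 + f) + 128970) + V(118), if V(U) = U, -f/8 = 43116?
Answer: 129088 + I*√413463 ≈ 1.2909e+5 + 643.01*I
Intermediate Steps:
f = -344928 (f = -8*43116 = -344928)
(√(-68535 + f) + 128970) + V(118) = (√(-68535 - 344928) + 128970) + 118 = (√(-413463) + 128970) + 118 = (I*√413463 + 128970) + 118 = (128970 + I*√413463) + 118 = 129088 + I*√413463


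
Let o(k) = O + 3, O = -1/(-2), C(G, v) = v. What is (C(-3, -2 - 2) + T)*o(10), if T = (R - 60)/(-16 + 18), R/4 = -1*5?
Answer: -154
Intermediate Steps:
R = -20 (R = 4*(-1*5) = 4*(-5) = -20)
O = ½ (O = -1*(-½) = ½ ≈ 0.50000)
o(k) = 7/2 (o(k) = ½ + 3 = 7/2)
T = -40 (T = (-20 - 60)/(-16 + 18) = -80/2 = -80*½ = -40)
(C(-3, -2 - 2) + T)*o(10) = ((-2 - 2) - 40)*(7/2) = (-4 - 40)*(7/2) = -44*7/2 = -154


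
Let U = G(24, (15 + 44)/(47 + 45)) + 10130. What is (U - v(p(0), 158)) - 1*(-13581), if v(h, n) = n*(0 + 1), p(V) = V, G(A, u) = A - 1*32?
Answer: 23545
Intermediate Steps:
G(A, u) = -32 + A (G(A, u) = A - 32 = -32 + A)
v(h, n) = n (v(h, n) = n*1 = n)
U = 10122 (U = (-32 + 24) + 10130 = -8 + 10130 = 10122)
(U - v(p(0), 158)) - 1*(-13581) = (10122 - 1*158) - 1*(-13581) = (10122 - 158) + 13581 = 9964 + 13581 = 23545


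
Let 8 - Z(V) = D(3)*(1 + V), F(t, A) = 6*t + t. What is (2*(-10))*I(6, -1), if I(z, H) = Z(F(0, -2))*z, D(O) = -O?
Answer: -1320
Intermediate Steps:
F(t, A) = 7*t
Z(V) = 11 + 3*V (Z(V) = 8 - (-1*3)*(1 + V) = 8 - (-3)*(1 + V) = 8 - (-3 - 3*V) = 8 + (3 + 3*V) = 11 + 3*V)
I(z, H) = 11*z (I(z, H) = (11 + 3*(7*0))*z = (11 + 3*0)*z = (11 + 0)*z = 11*z)
(2*(-10))*I(6, -1) = (2*(-10))*(11*6) = -20*66 = -1320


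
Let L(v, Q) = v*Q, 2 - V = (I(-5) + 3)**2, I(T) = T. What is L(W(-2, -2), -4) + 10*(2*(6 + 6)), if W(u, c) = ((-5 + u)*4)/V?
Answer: 184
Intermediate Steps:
V = -2 (V = 2 - (-5 + 3)**2 = 2 - 1*(-2)**2 = 2 - 1*4 = 2 - 4 = -2)
W(u, c) = 10 - 2*u (W(u, c) = ((-5 + u)*4)/(-2) = (-20 + 4*u)*(-1/2) = 10 - 2*u)
L(v, Q) = Q*v
L(W(-2, -2), -4) + 10*(2*(6 + 6)) = -4*(10 - 2*(-2)) + 10*(2*(6 + 6)) = -4*(10 + 4) + 10*(2*12) = -4*14 + 10*24 = -56 + 240 = 184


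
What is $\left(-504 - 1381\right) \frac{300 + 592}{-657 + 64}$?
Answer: $\frac{1681420}{593} \approx 2835.4$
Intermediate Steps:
$\left(-504 - 1381\right) \frac{300 + 592}{-657 + 64} = - 1885 \frac{892}{-593} = - 1885 \cdot 892 \left(- \frac{1}{593}\right) = \left(-1885\right) \left(- \frac{892}{593}\right) = \frac{1681420}{593}$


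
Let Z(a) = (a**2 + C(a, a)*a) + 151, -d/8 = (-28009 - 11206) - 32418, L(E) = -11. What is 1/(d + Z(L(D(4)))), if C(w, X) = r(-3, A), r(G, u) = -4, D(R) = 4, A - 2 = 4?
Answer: 1/573380 ≈ 1.7440e-6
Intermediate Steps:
A = 6 (A = 2 + 4 = 6)
C(w, X) = -4
d = 573064 (d = -8*((-28009 - 11206) - 32418) = -8*(-39215 - 32418) = -8*(-71633) = 573064)
Z(a) = 151 + a**2 - 4*a (Z(a) = (a**2 - 4*a) + 151 = 151 + a**2 - 4*a)
1/(d + Z(L(D(4)))) = 1/(573064 + (151 + (-11)**2 - 4*(-11))) = 1/(573064 + (151 + 121 + 44)) = 1/(573064 + 316) = 1/573380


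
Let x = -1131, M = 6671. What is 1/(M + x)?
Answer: 1/5540 ≈ 0.00018051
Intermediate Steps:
1/(M + x) = 1/(6671 - 1131) = 1/5540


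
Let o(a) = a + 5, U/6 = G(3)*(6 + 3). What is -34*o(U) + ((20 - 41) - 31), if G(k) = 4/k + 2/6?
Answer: -3282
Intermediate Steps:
G(k) = ⅓ + 4/k (G(k) = 4/k + 2*(⅙) = 4/k + ⅓ = ⅓ + 4/k)
U = 90 (U = 6*(((⅓)*(12 + 3)/3)*(6 + 3)) = 6*(((⅓)*(⅓)*15)*9) = 6*((5/3)*9) = 6*15 = 90)
o(a) = 5 + a
-34*o(U) + ((20 - 41) - 31) = -34*(5 + 90) + ((20 - 41) - 31) = -34*95 + (-21 - 31) = -3230 - 52 = -3282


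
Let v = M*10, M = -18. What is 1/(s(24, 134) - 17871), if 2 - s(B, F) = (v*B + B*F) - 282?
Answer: -1/16483 ≈ -6.0669e-5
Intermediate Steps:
v = -180 (v = -18*10 = -180)
s(B, F) = 284 + 180*B - B*F (s(B, F) = 2 - ((-180*B + B*F) - 282) = 2 - (-282 - 180*B + B*F) = 2 + (282 + 180*B - B*F) = 284 + 180*B - B*F)
1/(s(24, 134) - 17871) = 1/((284 + 180*24 - 1*24*134) - 17871) = 1/((284 + 4320 - 3216) - 17871) = 1/(1388 - 17871) = 1/(-16483) = -1/16483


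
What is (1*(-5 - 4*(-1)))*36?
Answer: -36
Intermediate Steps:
(1*(-5 - 4*(-1)))*36 = (1*(-5 + 4))*36 = (1*(-1))*36 = -1*36 = -36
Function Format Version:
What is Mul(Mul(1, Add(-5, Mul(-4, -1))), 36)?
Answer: -36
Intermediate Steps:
Mul(Mul(1, Add(-5, Mul(-4, -1))), 36) = Mul(Mul(1, Add(-5, 4)), 36) = Mul(Mul(1, -1), 36) = Mul(-1, 36) = -36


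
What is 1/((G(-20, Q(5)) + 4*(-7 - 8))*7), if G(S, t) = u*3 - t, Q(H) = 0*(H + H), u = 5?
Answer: -1/315 ≈ -0.0031746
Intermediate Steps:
Q(H) = 0 (Q(H) = 0*(2*H) = 0)
G(S, t) = 15 - t (G(S, t) = 5*3 - t = 15 - t)
1/((G(-20, Q(5)) + 4*(-7 - 8))*7) = 1/(((15 - 1*0) + 4*(-7 - 8))*7) = 1/(((15 + 0) + 4*(-15))*7) = 1/((15 - 60)*7) = 1/(-45*7) = 1/(-315) = -1/315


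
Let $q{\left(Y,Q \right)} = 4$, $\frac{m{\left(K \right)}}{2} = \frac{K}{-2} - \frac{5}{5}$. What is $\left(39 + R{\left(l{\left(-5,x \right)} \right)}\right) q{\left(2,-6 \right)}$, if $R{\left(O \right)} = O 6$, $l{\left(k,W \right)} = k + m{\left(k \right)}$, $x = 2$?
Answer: $108$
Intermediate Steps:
$m{\left(K \right)} = -2 - K$ ($m{\left(K \right)} = 2 \left(\frac{K}{-2} - \frac{5}{5}\right) = 2 \left(K \left(- \frac{1}{2}\right) - 1\right) = 2 \left(- \frac{K}{2} - 1\right) = 2 \left(-1 - \frac{K}{2}\right) = -2 - K$)
$l{\left(k,W \right)} = -2$ ($l{\left(k,W \right)} = k - \left(2 + k\right) = -2$)
$R{\left(O \right)} = 6 O$
$\left(39 + R{\left(l{\left(-5,x \right)} \right)}\right) q{\left(2,-6 \right)} = \left(39 + 6 \left(-2\right)\right) 4 = \left(39 - 12\right) 4 = 27 \cdot 4 = 108$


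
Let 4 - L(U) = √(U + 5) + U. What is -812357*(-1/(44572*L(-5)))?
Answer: 812357/401148 ≈ 2.0251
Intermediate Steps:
L(U) = 4 - U - √(5 + U) (L(U) = 4 - (√(U + 5) + U) = 4 - (√(5 + U) + U) = 4 - (U + √(5 + U)) = 4 + (-U - √(5 + U)) = 4 - U - √(5 + U))
-812357*(-1/(44572*L(-5))) = -812357*(-1/(44572*(4 - 1*(-5) - √(5 - 5)))) = -812357*(-1/(44572*(4 + 5 - √0))) = -812357*(-1/(44572*(4 + 5 - 1*0))) = -812357*(-1/(44572*(4 + 5 + 0))) = -812357/(9*(-44572)) = -812357/(-401148) = -812357*(-1/401148) = 812357/401148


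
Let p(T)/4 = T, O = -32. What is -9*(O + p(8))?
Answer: 0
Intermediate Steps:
p(T) = 4*T
-9*(O + p(8)) = -9*(-32 + 4*8) = -9*(-32 + 32) = -9*0 = 0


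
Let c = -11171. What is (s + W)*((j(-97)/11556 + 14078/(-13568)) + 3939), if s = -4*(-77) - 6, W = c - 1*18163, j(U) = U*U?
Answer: -280144242110453/2449872 ≈ -1.1435e+8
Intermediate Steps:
j(U) = U²
W = -29334 (W = -11171 - 1*18163 = -11171 - 18163 = -29334)
s = 302 (s = 308 - 6 = 302)
(s + W)*((j(-97)/11556 + 14078/(-13568)) + 3939) = (302 - 29334)*(((-97)²/11556 + 14078/(-13568)) + 3939) = -29032*((9409*(1/11556) + 14078*(-1/13568)) + 3939) = -29032*((9409/11556 - 7039/6784) + 3939) = -29032*(-4378007/19598976 + 3939) = -29032*77195988457/19598976 = -280144242110453/2449872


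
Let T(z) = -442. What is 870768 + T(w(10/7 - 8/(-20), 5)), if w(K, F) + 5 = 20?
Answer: 870326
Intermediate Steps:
w(K, F) = 15 (w(K, F) = -5 + 20 = 15)
870768 + T(w(10/7 - 8/(-20), 5)) = 870768 - 442 = 870326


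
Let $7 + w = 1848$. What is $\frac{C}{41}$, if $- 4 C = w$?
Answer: $- \frac{1841}{164} \approx -11.226$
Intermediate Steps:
$w = 1841$ ($w = -7 + 1848 = 1841$)
$C = - \frac{1841}{4}$ ($C = \left(- \frac{1}{4}\right) 1841 = - \frac{1841}{4} \approx -460.25$)
$\frac{C}{41} = - \frac{1841}{4 \cdot 41} = \left(- \frac{1841}{4}\right) \frac{1}{41} = - \frac{1841}{164}$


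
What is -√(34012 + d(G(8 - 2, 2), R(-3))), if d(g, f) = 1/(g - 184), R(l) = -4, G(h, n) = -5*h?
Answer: -√1557613338/214 ≈ -184.42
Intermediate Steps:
d(g, f) = 1/(-184 + g)
-√(34012 + d(G(8 - 2, 2), R(-3))) = -√(34012 + 1/(-184 - 5*(8 - 2))) = -√(34012 + 1/(-184 - 5*6)) = -√(34012 + 1/(-184 - 30)) = -√(34012 + 1/(-214)) = -√(34012 - 1/214) = -√(7278567/214) = -√1557613338/214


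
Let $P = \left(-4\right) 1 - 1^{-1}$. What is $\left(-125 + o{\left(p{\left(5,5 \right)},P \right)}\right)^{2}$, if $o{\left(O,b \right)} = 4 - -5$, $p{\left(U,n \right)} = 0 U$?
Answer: $13456$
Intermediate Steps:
$p{\left(U,n \right)} = 0$
$P = -5$ ($P = -4 - 1 = -5$)
$o{\left(O,b \right)} = 9$ ($o{\left(O,b \right)} = 4 + 5 = 9$)
$\left(-125 + o{\left(p{\left(5,5 \right)},P \right)}\right)^{2} = \left(-125 + 9\right)^{2} = \left(-116\right)^{2} = 13456$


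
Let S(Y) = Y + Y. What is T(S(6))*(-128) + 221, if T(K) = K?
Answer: -1315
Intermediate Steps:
S(Y) = 2*Y
T(S(6))*(-128) + 221 = (2*6)*(-128) + 221 = 12*(-128) + 221 = -1536 + 221 = -1315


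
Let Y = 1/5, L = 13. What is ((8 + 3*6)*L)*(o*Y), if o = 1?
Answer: 338/5 ≈ 67.600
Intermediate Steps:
Y = 1/5 ≈ 0.20000
((8 + 3*6)*L)*(o*Y) = ((8 + 3*6)*13)*(1*(1/5)) = ((8 + 18)*13)*(1/5) = (26*13)*(1/5) = 338*(1/5) = 338/5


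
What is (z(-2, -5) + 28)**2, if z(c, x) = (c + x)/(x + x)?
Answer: 82369/100 ≈ 823.69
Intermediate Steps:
z(c, x) = (c + x)/(2*x) (z(c, x) = (c + x)/((2*x)) = (c + x)*(1/(2*x)) = (c + x)/(2*x))
(z(-2, -5) + 28)**2 = ((1/2)*(-2 - 5)/(-5) + 28)**2 = ((1/2)*(-1/5)*(-7) + 28)**2 = (7/10 + 28)**2 = (287/10)**2 = 82369/100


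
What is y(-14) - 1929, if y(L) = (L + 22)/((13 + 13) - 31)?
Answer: -9653/5 ≈ -1930.6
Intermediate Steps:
y(L) = -22/5 - L/5 (y(L) = (22 + L)/(26 - 31) = (22 + L)/(-5) = (22 + L)*(-1/5) = -22/5 - L/5)
y(-14) - 1929 = (-22/5 - 1/5*(-14)) - 1929 = (-22/5 + 14/5) - 1929 = -8/5 - 1929 = -9653/5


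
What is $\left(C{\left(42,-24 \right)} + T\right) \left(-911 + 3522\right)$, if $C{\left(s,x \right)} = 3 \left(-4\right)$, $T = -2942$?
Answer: $-7712894$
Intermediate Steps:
$C{\left(s,x \right)} = -12$
$\left(C{\left(42,-24 \right)} + T\right) \left(-911 + 3522\right) = \left(-12 - 2942\right) \left(-911 + 3522\right) = \left(-2954\right) 2611 = -7712894$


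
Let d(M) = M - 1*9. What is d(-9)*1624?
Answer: -29232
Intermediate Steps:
d(M) = -9 + M (d(M) = M - 9 = -9 + M)
d(-9)*1624 = (-9 - 9)*1624 = -18*1624 = -29232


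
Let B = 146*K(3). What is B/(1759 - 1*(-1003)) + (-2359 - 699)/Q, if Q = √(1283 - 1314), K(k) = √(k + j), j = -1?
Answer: 73*√2/1381 + 3058*I*√31/31 ≈ 0.074756 + 549.23*I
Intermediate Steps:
K(k) = √(-1 + k) (K(k) = √(k - 1) = √(-1 + k))
Q = I*√31 (Q = √(-31) = I*√31 ≈ 5.5678*I)
B = 146*√2 (B = 146*√(-1 + 3) = 146*√2 ≈ 206.48)
B/(1759 - 1*(-1003)) + (-2359 - 699)/Q = (146*√2)/(1759 - 1*(-1003)) + (-2359 - 699)/((I*√31)) = (146*√2)/(1759 + 1003) - (-3058)*I*√31/31 = (146*√2)/2762 + 3058*I*√31/31 = (146*√2)*(1/2762) + 3058*I*√31/31 = 73*√2/1381 + 3058*I*√31/31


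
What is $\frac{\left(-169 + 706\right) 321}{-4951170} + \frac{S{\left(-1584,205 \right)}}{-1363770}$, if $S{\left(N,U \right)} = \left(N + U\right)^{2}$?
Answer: $- \frac{53613502507}{37512539505} \approx -1.4292$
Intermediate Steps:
$\frac{\left(-169 + 706\right) 321}{-4951170} + \frac{S{\left(-1584,205 \right)}}{-1363770} = \frac{\left(-169 + 706\right) 321}{-4951170} + \frac{\left(-1584 + 205\right)^{2}}{-1363770} = 537 \cdot 321 \left(- \frac{1}{4951170}\right) + \left(-1379\right)^{2} \left(- \frac{1}{1363770}\right) = 172377 \left(- \frac{1}{4951170}\right) + 1901641 \left(- \frac{1}{1363770}\right) = - \frac{19153}{550130} - \frac{1901641}{1363770} = - \frac{53613502507}{37512539505}$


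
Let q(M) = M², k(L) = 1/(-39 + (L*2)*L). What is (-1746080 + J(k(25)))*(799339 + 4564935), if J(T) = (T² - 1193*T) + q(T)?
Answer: -13736105637453441874/1466521 ≈ -9.3665e+12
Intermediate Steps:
k(L) = 1/(-39 + 2*L²) (k(L) = 1/(-39 + (2*L)*L) = 1/(-39 + 2*L²))
J(T) = -1193*T + 2*T² (J(T) = (T² - 1193*T) + T² = -1193*T + 2*T²)
(-1746080 + J(k(25)))*(799339 + 4564935) = (-1746080 + (-1193 + 2/(-39 + 2*25²))/(-39 + 2*25²))*(799339 + 4564935) = (-1746080 + (-1193 + 2/(-39 + 2*625))/(-39 + 2*625))*5364274 = (-1746080 + (-1193 + 2/(-39 + 1250))/(-39 + 1250))*5364274 = (-1746080 + (-1193 + 2/1211)/1211)*5364274 = (-1746080 + (1/1211)*(-1444721/1211))*5364274 = (-1746080 - 1444721/1466521)*5364274 = -2560664432401/1466521*5364274 = -13736105637453441874/1466521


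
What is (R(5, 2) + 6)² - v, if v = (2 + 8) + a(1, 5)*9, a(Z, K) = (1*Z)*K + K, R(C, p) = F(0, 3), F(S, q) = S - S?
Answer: -64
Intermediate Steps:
F(S, q) = 0
R(C, p) = 0
a(Z, K) = K + K*Z (a(Z, K) = Z*K + K = K*Z + K = K + K*Z)
v = 100 (v = (2 + 8) + (5*(1 + 1))*9 = 10 + (5*2)*9 = 10 + 10*9 = 10 + 90 = 100)
(R(5, 2) + 6)² - v = (0 + 6)² - 1*100 = 6² - 100 = 36 - 100 = -64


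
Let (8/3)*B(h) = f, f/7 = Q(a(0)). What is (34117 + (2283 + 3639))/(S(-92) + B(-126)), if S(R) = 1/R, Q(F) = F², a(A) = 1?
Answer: 7367176/481 ≈ 15316.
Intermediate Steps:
f = 7 (f = 7*1² = 7*1 = 7)
B(h) = 21/8 (B(h) = (3/8)*7 = 21/8)
(34117 + (2283 + 3639))/(S(-92) + B(-126)) = (34117 + (2283 + 3639))/(1/(-92) + 21/8) = (34117 + 5922)/(-1/92 + 21/8) = 40039/(481/184) = 40039*(184/481) = 7367176/481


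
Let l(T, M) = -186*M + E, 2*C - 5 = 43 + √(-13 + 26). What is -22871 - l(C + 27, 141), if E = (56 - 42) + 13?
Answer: 3328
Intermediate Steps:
C = 24 + √13/2 (C = 5/2 + (43 + √(-13 + 26))/2 = 5/2 + (43 + √13)/2 = 5/2 + (43/2 + √13/2) = 24 + √13/2 ≈ 25.803)
E = 27 (E = 14 + 13 = 27)
l(T, M) = 27 - 186*M (l(T, M) = -186*M + 27 = 27 - 186*M)
-22871 - l(C + 27, 141) = -22871 - (27 - 186*141) = -22871 - (27 - 26226) = -22871 - 1*(-26199) = -22871 + 26199 = 3328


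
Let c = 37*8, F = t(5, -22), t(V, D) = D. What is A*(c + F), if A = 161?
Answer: 44114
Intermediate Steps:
F = -22
c = 296
A*(c + F) = 161*(296 - 22) = 161*274 = 44114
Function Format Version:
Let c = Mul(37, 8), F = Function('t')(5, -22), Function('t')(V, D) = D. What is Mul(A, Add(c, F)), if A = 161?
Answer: 44114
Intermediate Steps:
F = -22
c = 296
Mul(A, Add(c, F)) = Mul(161, Add(296, -22)) = Mul(161, 274) = 44114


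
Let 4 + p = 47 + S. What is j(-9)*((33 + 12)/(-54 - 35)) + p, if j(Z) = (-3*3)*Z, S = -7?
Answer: -441/89 ≈ -4.9551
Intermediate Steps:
j(Z) = -9*Z
p = 36 (p = -4 + (47 - 7) = -4 + 40 = 36)
j(-9)*((33 + 12)/(-54 - 35)) + p = (-9*(-9))*((33 + 12)/(-54 - 35)) + 36 = 81*(45/(-89)) + 36 = 81*(45*(-1/89)) + 36 = 81*(-45/89) + 36 = -3645/89 + 36 = -441/89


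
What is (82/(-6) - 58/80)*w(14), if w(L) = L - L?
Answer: 0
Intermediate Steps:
w(L) = 0
(82/(-6) - 58/80)*w(14) = (82/(-6) - 58/80)*0 = (82*(-⅙) - 58*1/80)*0 = (-41/3 - 29/40)*0 = -1727/120*0 = 0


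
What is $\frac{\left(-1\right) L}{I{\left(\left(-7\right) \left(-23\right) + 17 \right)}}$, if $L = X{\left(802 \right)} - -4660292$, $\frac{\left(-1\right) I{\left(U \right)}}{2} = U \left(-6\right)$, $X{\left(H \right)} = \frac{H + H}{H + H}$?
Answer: $- \frac{1553431}{712} \approx -2181.8$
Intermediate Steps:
$X{\left(H \right)} = 1$ ($X{\left(H \right)} = \frac{2 H}{2 H} = 2 H \frac{1}{2 H} = 1$)
$I{\left(U \right)} = 12 U$ ($I{\left(U \right)} = - 2 U \left(-6\right) = - 2 \left(- 6 U\right) = 12 U$)
$L = 4660293$ ($L = 1 - -4660292 = 1 + 4660292 = 4660293$)
$\frac{\left(-1\right) L}{I{\left(\left(-7\right) \left(-23\right) + 17 \right)}} = \frac{\left(-1\right) 4660293}{12 \left(\left(-7\right) \left(-23\right) + 17\right)} = - \frac{4660293}{12 \left(161 + 17\right)} = - \frac{4660293}{12 \cdot 178} = - \frac{4660293}{2136} = \left(-4660293\right) \frac{1}{2136} = - \frac{1553431}{712}$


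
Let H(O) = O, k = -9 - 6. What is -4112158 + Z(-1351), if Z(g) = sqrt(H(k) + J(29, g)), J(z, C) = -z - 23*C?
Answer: -4112158 + sqrt(31029) ≈ -4.1120e+6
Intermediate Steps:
k = -15
Z(g) = sqrt(-44 - 23*g) (Z(g) = sqrt(-15 + (-1*29 - 23*g)) = sqrt(-15 + (-29 - 23*g)) = sqrt(-44 - 23*g))
-4112158 + Z(-1351) = -4112158 + sqrt(-44 - 23*(-1351)) = -4112158 + sqrt(-44 + 31073) = -4112158 + sqrt(31029)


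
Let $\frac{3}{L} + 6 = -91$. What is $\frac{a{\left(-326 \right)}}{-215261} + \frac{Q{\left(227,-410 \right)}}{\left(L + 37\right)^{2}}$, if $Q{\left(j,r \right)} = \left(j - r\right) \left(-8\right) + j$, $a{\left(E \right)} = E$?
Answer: $- \frac{9857435393785}{2768126442356} \approx -3.5611$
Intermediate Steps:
$L = - \frac{3}{97}$ ($L = \frac{3}{-6 - 91} = \frac{3}{-97} = 3 \left(- \frac{1}{97}\right) = - \frac{3}{97} \approx -0.030928$)
$Q{\left(j,r \right)} = - 7 j + 8 r$ ($Q{\left(j,r \right)} = \left(- 8 j + 8 r\right) + j = - 7 j + 8 r$)
$\frac{a{\left(-326 \right)}}{-215261} + \frac{Q{\left(227,-410 \right)}}{\left(L + 37\right)^{2}} = - \frac{326}{-215261} + \frac{\left(-7\right) 227 + 8 \left(-410\right)}{\left(- \frac{3}{97} + 37\right)^{2}} = \left(-326\right) \left(- \frac{1}{215261}\right) + \frac{-1589 - 3280}{\left(\frac{3586}{97}\right)^{2}} = \frac{326}{215261} - \frac{4869}{\frac{12859396}{9409}} = \frac{326}{215261} - \frac{45812421}{12859396} = - \frac{9857435393785}{2768126442356}$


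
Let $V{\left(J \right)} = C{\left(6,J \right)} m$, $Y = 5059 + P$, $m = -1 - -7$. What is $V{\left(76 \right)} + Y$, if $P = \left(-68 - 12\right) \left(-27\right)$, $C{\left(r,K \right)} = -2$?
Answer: $7207$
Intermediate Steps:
$P = 2160$ ($P = \left(-80\right) \left(-27\right) = 2160$)
$m = 6$ ($m = -1 + 7 = 6$)
$Y = 7219$ ($Y = 5059 + 2160 = 7219$)
$V{\left(J \right)} = -12$ ($V{\left(J \right)} = \left(-2\right) 6 = -12$)
$V{\left(76 \right)} + Y = -12 + 7219 = 7207$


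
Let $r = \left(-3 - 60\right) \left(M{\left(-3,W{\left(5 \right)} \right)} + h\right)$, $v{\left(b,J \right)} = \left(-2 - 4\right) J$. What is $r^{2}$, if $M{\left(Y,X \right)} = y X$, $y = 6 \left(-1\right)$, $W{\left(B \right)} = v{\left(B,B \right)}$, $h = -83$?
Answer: $37344321$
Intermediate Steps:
$v{\left(b,J \right)} = - 6 J$
$W{\left(B \right)} = - 6 B$
$y = -6$
$M{\left(Y,X \right)} = - 6 X$
$r = -6111$ ($r = \left(-3 - 60\right) \left(- 6 \left(\left(-6\right) 5\right) - 83\right) = - 63 \left(\left(-6\right) \left(-30\right) - 83\right) = - 63 \left(180 - 83\right) = \left(-63\right) 97 = -6111$)
$r^{2} = \left(-6111\right)^{2} = 37344321$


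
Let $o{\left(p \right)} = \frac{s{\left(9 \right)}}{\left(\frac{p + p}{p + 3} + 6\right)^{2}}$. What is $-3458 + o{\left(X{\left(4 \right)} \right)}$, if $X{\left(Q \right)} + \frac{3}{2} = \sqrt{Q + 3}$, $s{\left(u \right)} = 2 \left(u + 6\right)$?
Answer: $- \frac{293450461}{84872} + \frac{2115 \sqrt{7}}{21218} \approx -3457.3$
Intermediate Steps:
$s{\left(u \right)} = 12 + 2 u$ ($s{\left(u \right)} = 2 \left(6 + u\right) = 12 + 2 u$)
$X{\left(Q \right)} = - \frac{3}{2} + \sqrt{3 + Q}$ ($X{\left(Q \right)} = - \frac{3}{2} + \sqrt{Q + 3} = - \frac{3}{2} + \sqrt{3 + Q}$)
$o{\left(p \right)} = \frac{30}{\left(6 + \frac{2 p}{3 + p}\right)^{2}}$ ($o{\left(p \right)} = \frac{12 + 2 \cdot 9}{\left(\frac{p + p}{p + 3} + 6\right)^{2}} = \frac{12 + 18}{\left(\frac{2 p}{3 + p} + 6\right)^{2}} = \frac{30}{\left(\frac{2 p}{3 + p} + 6\right)^{2}} = \frac{30}{\left(6 + \frac{2 p}{3 + p}\right)^{2}}$)
$-3458 + o{\left(X{\left(4 \right)} \right)} = -3458 + \frac{15 \left(3 - \left(\frac{3}{2} - \sqrt{3 + 4}\right)\right)^{2}}{2 \left(9 + 4 \left(- \frac{3}{2} + \sqrt{3 + 4}\right)\right)^{2}} = -3458 + \frac{15 \left(3 - \left(\frac{3}{2} - \sqrt{7}\right)\right)^{2}}{2 \left(9 + 4 \left(- \frac{3}{2} + \sqrt{7}\right)\right)^{2}} = -3458 + \frac{15 \left(\frac{3}{2} + \sqrt{7}\right)^{2}}{2 \left(9 - \left(6 - 4 \sqrt{7}\right)\right)^{2}} = -3458 + \frac{15 \left(\frac{3}{2} + \sqrt{7}\right)^{2}}{2 \left(3 + 4 \sqrt{7}\right)^{2}}$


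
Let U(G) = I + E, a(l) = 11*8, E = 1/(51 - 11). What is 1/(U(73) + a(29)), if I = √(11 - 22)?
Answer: 140840/12415041 - 1600*I*√11/12415041 ≈ 0.011344 - 0.00042743*I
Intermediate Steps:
E = 1/40 ≈ 0.025000
a(l) = 88
I = I*√11 (I = √(-11) = I*√11 ≈ 3.3166*I)
U(G) = 1/40 + I*√11 (U(G) = I*√11 + 1/40 = 1/40 + I*√11)
1/(U(73) + a(29)) = 1/((1/40 + I*√11) + 88) = 1/(3521/40 + I*√11)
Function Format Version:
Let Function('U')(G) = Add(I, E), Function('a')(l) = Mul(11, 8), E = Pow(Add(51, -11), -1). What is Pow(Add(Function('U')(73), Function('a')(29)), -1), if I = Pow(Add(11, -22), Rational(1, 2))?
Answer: Add(Rational(140840, 12415041), Mul(Rational(-1600, 12415041), I, Pow(11, Rational(1, 2)))) ≈ Add(0.011344, Mul(-0.00042743, I))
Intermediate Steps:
E = Rational(1, 40) (E = Pow(40, -1) = Rational(1, 40) ≈ 0.025000)
Function('a')(l) = 88
I = Mul(I, Pow(11, Rational(1, 2))) (I = Pow(-11, Rational(1, 2)) = Mul(I, Pow(11, Rational(1, 2))) ≈ Mul(3.3166, I))
Function('U')(G) = Add(Rational(1, 40), Mul(I, Pow(11, Rational(1, 2)))) (Function('U')(G) = Add(Mul(I, Pow(11, Rational(1, 2))), Rational(1, 40)) = Add(Rational(1, 40), Mul(I, Pow(11, Rational(1, 2)))))
Pow(Add(Function('U')(73), Function('a')(29)), -1) = Pow(Add(Add(Rational(1, 40), Mul(I, Pow(11, Rational(1, 2)))), 88), -1) = Pow(Add(Rational(3521, 40), Mul(I, Pow(11, Rational(1, 2)))), -1)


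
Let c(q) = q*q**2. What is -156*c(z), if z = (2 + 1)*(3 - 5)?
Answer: 33696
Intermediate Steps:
z = -6 (z = 3*(-2) = -6)
c(q) = q**3
-156*c(z) = -156*(-6)**3 = -156*(-216) = 33696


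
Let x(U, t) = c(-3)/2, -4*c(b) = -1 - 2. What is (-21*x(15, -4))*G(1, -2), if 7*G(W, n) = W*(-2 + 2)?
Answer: 0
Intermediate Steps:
c(b) = ¾ (c(b) = -(-1 - 2)/4 = -¼*(-3) = ¾)
G(W, n) = 0 (G(W, n) = (W*(-2 + 2))/7 = (W*0)/7 = (⅐)*0 = 0)
x(U, t) = 3/8 (x(U, t) = (¾)/2 = (¾)*(½) = 3/8)
(-21*x(15, -4))*G(1, -2) = -21*3/8*0 = -63/8*0 = 0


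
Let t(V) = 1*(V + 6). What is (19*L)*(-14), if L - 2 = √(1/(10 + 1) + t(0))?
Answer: -532 - 266*√737/11 ≈ -1188.5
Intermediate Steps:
t(V) = 6 + V (t(V) = 1*(6 + V) = 6 + V)
L = 2 + √737/11 (L = 2 + √(1/(10 + 1) + (6 + 0)) = 2 + √(1/11 + 6) = 2 + √(67/11) = 2 + √737/11 ≈ 4.4680)
(19*L)*(-14) = (19*(2 + √737/11))*(-14) = (38 + 19*√737/11)*(-14) = -532 - 266*√737/11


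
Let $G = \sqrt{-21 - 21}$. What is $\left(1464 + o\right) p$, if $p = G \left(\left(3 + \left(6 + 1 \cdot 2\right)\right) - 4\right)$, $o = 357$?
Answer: $12747 i \sqrt{42} \approx 82610.0 i$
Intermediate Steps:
$G = i \sqrt{42}$ ($G = \sqrt{-42} = i \sqrt{42} \approx 6.4807 i$)
$p = 7 i \sqrt{42}$ ($p = i \sqrt{42} \left(\left(3 + \left(6 + 1 \cdot 2\right)\right) - 4\right) = i \sqrt{42} \left(\left(3 + \left(6 + 2\right)\right) - 4\right) = i \sqrt{42} \left(\left(3 + 8\right) - 4\right) = i \sqrt{42} \left(11 - 4\right) = i \sqrt{42} \cdot 7 = 7 i \sqrt{42} \approx 45.365 i$)
$\left(1464 + o\right) p = \left(1464 + 357\right) 7 i \sqrt{42} = 1821 \cdot 7 i \sqrt{42} = 12747 i \sqrt{42}$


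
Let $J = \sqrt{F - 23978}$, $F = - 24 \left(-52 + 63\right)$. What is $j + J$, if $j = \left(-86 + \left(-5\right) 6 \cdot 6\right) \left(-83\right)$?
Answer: $22078 + i \sqrt{24242} \approx 22078.0 + 155.7 i$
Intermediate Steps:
$F = -264$ ($F = \left(-24\right) 11 = -264$)
$J = i \sqrt{24242}$ ($J = \sqrt{-264 - 23978} = \sqrt{-24242} = i \sqrt{24242} \approx 155.7 i$)
$j = 22078$ ($j = \left(-86 - 180\right) \left(-83\right) = \left(-266\right) \left(-83\right) = 22078$)
$j + J = 22078 + i \sqrt{24242}$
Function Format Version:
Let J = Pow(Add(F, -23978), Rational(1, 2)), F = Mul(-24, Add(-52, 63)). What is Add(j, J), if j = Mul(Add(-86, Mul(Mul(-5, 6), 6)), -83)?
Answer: Add(22078, Mul(I, Pow(24242, Rational(1, 2)))) ≈ Add(22078., Mul(155.70, I))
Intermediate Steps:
F = -264 (F = Mul(-24, 11) = -264)
J = Mul(I, Pow(24242, Rational(1, 2))) (J = Pow(Add(-264, -23978), Rational(1, 2)) = Pow(-24242, Rational(1, 2)) = Mul(I, Pow(24242, Rational(1, 2))) ≈ Mul(155.70, I))
j = 22078 (j = Mul(Add(-86, Mul(-30, 6)), -83) = Mul(Add(-86, -180), -83) = Mul(-266, -83) = 22078)
Add(j, J) = Add(22078, Mul(I, Pow(24242, Rational(1, 2))))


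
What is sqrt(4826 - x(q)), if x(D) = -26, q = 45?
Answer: 2*sqrt(1213) ≈ 69.656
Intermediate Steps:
sqrt(4826 - x(q)) = sqrt(4826 - 1*(-26)) = sqrt(4826 + 26) = sqrt(4852) = 2*sqrt(1213)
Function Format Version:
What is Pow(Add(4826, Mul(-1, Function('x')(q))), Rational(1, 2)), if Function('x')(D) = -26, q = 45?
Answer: Mul(2, Pow(1213, Rational(1, 2))) ≈ 69.656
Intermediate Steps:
Pow(Add(4826, Mul(-1, Function('x')(q))), Rational(1, 2)) = Pow(Add(4826, Mul(-1, -26)), Rational(1, 2)) = Pow(Add(4826, 26), Rational(1, 2)) = Pow(4852, Rational(1, 2)) = Mul(2, Pow(1213, Rational(1, 2)))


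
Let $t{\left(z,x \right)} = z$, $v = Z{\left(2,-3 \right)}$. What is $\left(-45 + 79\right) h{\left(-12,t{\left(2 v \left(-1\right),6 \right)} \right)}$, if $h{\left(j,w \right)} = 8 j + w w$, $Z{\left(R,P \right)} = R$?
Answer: $-2720$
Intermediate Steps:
$v = 2$
$h{\left(j,w \right)} = w^{2} + 8 j$ ($h{\left(j,w \right)} = 8 j + w^{2} = w^{2} + 8 j$)
$\left(-45 + 79\right) h{\left(-12,t{\left(2 v \left(-1\right),6 \right)} \right)} = \left(-45 + 79\right) \left(\left(2 \cdot 2 \left(-1\right)\right)^{2} + 8 \left(-12\right)\right) = 34 \left(\left(4 \left(-1\right)\right)^{2} - 96\right) = 34 \left(\left(-4\right)^{2} - 96\right) = 34 \left(16 - 96\right) = 34 \left(-80\right) = -2720$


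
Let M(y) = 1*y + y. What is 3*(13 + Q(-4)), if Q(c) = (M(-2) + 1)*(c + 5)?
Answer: 30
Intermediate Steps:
M(y) = 2*y (M(y) = y + y = 2*y)
Q(c) = -15 - 3*c (Q(c) = (2*(-2) + 1)*(c + 5) = (-4 + 1)*(5 + c) = -3*(5 + c) = -15 - 3*c)
3*(13 + Q(-4)) = 3*(13 + (-15 - 3*(-4))) = 3*(13 + (-15 + 12)) = 3*(13 - 3) = 3*10 = 30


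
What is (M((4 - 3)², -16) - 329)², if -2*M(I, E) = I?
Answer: 434281/4 ≈ 1.0857e+5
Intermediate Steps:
M(I, E) = -I/2
(M((4 - 3)², -16) - 329)² = (-(4 - 3)²/2 - 329)² = (-½*1² - 329)² = (-½*1 - 329)² = (-½ - 329)² = (-659/2)² = 434281/4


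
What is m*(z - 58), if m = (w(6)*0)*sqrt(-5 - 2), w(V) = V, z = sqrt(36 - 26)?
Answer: 0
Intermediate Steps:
z = sqrt(10) ≈ 3.1623
m = 0 (m = (6*0)*sqrt(-5 - 2) = 0*sqrt(-7) = 0*(I*sqrt(7)) = 0)
m*(z - 58) = 0*(sqrt(10) - 58) = 0*(-58 + sqrt(10)) = 0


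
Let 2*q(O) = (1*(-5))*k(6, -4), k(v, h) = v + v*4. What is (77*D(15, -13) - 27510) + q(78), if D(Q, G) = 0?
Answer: -27585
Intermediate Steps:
k(v, h) = 5*v (k(v, h) = v + 4*v = 5*v)
q(O) = -75 (q(O) = ((1*(-5))*(5*6))/2 = (-5*30)/2 = (½)*(-150) = -75)
(77*D(15, -13) - 27510) + q(78) = (77*0 - 27510) - 75 = (0 - 27510) - 75 = -27510 - 75 = -27585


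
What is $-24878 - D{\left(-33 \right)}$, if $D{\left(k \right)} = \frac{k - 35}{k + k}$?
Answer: $- \frac{821008}{33} \approx -24879.0$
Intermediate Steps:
$D{\left(k \right)} = \frac{-35 + k}{2 k}$
$-24878 - D{\left(-33 \right)} = -24878 - \frac{-35 - 33}{2 \left(-33\right)} = -24878 - \frac{1}{2} \left(- \frac{1}{33}\right) \left(-68\right) = -24878 - \frac{34}{33} = - \frac{821008}{33}$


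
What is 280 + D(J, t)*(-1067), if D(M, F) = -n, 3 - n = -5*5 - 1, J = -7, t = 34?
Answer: 31223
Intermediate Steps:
n = 29 (n = 3 - (-5*5 - 1) = 3 - (-25 - 1) = 3 - 1*(-26) = 3 + 26 = 29)
D(M, F) = -29 (D(M, F) = -1*29 = -29)
280 + D(J, t)*(-1067) = 280 - 29*(-1067) = 280 + 30943 = 31223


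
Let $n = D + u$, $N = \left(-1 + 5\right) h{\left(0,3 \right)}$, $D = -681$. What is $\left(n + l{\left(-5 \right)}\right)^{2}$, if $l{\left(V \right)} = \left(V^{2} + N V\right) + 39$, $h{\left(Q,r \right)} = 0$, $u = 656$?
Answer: $1521$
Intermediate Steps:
$N = 0$ ($N = \left(-1 + 5\right) 0 = 4 \cdot 0 = 0$)
$l{\left(V \right)} = 39 + V^{2}$ ($l{\left(V \right)} = \left(V^{2} + 0 V\right) + 39 = \left(V^{2} + 0\right) + 39 = V^{2} + 39 = 39 + V^{2}$)
$n = -25$ ($n = -681 + 656 = -25$)
$\left(n + l{\left(-5 \right)}\right)^{2} = \left(-25 + \left(39 + \left(-5\right)^{2}\right)\right)^{2} = \left(-25 + \left(39 + 25\right)\right)^{2} = \left(-25 + 64\right)^{2} = 39^{2} = 1521$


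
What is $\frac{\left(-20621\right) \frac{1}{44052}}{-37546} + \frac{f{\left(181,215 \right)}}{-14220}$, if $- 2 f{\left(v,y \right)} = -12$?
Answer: $- \frac{89172479}{217773558280} \approx -0.00040947$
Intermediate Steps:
$f{\left(v,y \right)} = 6$ ($f{\left(v,y \right)} = \left(- \frac{1}{2}\right) \left(-12\right) = 6$)
$\frac{\left(-20621\right) \frac{1}{44052}}{-37546} + \frac{f{\left(181,215 \right)}}{-14220} = \frac{\left(-20621\right) \frac{1}{44052}}{-37546} + \frac{6}{-14220} = \left(-20621\right) \frac{1}{44052} \left(- \frac{1}{37546}\right) + 6 \left(- \frac{1}{14220}\right) = \left(- \frac{20621}{44052}\right) \left(- \frac{1}{37546}\right) - \frac{1}{2370} = \frac{20621}{1653976392} - \frac{1}{2370} = - \frac{89172479}{217773558280}$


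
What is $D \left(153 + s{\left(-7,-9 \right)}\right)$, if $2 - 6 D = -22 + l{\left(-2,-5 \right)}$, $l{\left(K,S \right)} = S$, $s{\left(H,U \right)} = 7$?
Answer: $\frac{2320}{3} \approx 773.33$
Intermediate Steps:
$D = \frac{29}{6}$ ($D = \frac{1}{3} - \frac{-22 - 5}{6} = \frac{1}{3} - - \frac{9}{2} = \frac{1}{3} + \frac{9}{2} = \frac{29}{6} \approx 4.8333$)
$D \left(153 + s{\left(-7,-9 \right)}\right) = \frac{29 \left(153 + 7\right)}{6} = \frac{29}{6} \cdot 160 = \frac{2320}{3}$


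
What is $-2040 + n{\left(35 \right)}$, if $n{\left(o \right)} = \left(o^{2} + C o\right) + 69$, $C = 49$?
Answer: $969$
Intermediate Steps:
$n{\left(o \right)} = 69 + o^{2} + 49 o$ ($n{\left(o \right)} = \left(o^{2} + 49 o\right) + 69 = 69 + o^{2} + 49 o$)
$-2040 + n{\left(35 \right)} = -2040 + \left(69 + 35^{2} + 49 \cdot 35\right) = -2040 + \left(69 + 1225 + 1715\right) = -2040 + 3009 = 969$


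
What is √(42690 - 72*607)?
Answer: 13*I*√6 ≈ 31.843*I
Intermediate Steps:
√(42690 - 72*607) = √(42690 - 43704) = √(-1014) = 13*I*√6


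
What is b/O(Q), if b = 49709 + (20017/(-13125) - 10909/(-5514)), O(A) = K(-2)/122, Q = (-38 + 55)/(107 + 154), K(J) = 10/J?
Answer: -73149883887119/60309375 ≈ -1.2129e+6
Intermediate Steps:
Q = 17/261 ≈ 0.065134
O(A) = -5/122 (O(A) = (10/(-2))/122 = (10*(-1/2))*(1/122) = -5*1/122 = -5/122)
b = 1199178424379/24123750 (b = 49709 + (20017*(-1/13125) - 10909*(-1/5514)) = 49709 + (-20017/13125 + 10909/5514) = 49709 + 10935629/24123750 = 1199178424379/24123750 ≈ 49709.)
b/O(Q) = 1199178424379/(24123750*(-5/122)) = (1199178424379/24123750)*(-122/5) = -73149883887119/60309375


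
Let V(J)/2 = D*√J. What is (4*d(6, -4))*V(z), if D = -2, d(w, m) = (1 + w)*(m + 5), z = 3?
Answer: -112*√3 ≈ -193.99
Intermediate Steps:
d(w, m) = (1 + w)*(5 + m)
V(J) = -4*√J (V(J) = 2*(-2*√J) = -4*√J)
(4*d(6, -4))*V(z) = (4*(5 - 4 + 5*6 - 4*6))*(-4*√3) = (4*(5 - 4 + 30 - 24))*(-4*√3) = (4*7)*(-4*√3) = 28*(-4*√3) = -112*√3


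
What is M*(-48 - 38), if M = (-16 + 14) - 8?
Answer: 860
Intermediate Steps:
M = -10 (M = -2 - 8 = -10)
M*(-48 - 38) = -10*(-48 - 38) = -10*(-86) = 860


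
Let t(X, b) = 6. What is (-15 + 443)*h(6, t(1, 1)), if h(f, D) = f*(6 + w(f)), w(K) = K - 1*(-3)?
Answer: 38520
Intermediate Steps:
w(K) = 3 + K (w(K) = K + 3 = 3 + K)
h(f, D) = f*(9 + f) (h(f, D) = f*(6 + (3 + f)) = f*(9 + f))
(-15 + 443)*h(6, t(1, 1)) = (-15 + 443)*(6*(9 + 6)) = 428*(6*15) = 428*90 = 38520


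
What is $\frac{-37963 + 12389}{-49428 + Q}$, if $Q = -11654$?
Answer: $\frac{12787}{30541} \approx 0.41868$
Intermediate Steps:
$\frac{-37963 + 12389}{-49428 + Q} = \frac{-37963 + 12389}{-49428 - 11654} = - \frac{25574}{-61082} = \left(-25574\right) \left(- \frac{1}{61082}\right) = \frac{12787}{30541}$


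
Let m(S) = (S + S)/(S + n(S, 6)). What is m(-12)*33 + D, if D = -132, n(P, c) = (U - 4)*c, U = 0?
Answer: -110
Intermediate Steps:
n(P, c) = -4*c (n(P, c) = (0 - 4)*c = -4*c)
m(S) = 2*S/(-24 + S) (m(S) = (S + S)/(S - 4*6) = (2*S)/(S - 24) = (2*S)/(-24 + S) = 2*S/(-24 + S))
m(-12)*33 + D = (2*(-12)/(-24 - 12))*33 - 132 = (2*(-12)/(-36))*33 - 132 = (2*(-12)*(-1/36))*33 - 132 = (⅔)*33 - 132 = 22 - 132 = -110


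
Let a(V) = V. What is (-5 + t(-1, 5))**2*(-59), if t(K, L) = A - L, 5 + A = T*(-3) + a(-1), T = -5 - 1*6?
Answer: -17051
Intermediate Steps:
T = -11 (T = -5 - 6 = -11)
A = 27 (A = -5 + (-11*(-3) - 1) = -5 + (33 - 1) = -5 + 32 = 27)
t(K, L) = 27 - L
(-5 + t(-1, 5))**2*(-59) = (-5 + (27 - 1*5))**2*(-59) = (-5 + (27 - 5))**2*(-59) = (-5 + 22)**2*(-59) = 17**2*(-59) = 289*(-59) = -17051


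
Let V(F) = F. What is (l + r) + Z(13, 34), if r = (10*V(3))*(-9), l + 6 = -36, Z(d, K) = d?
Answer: -299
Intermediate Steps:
l = -42 (l = -6 - 36 = -42)
r = -270 (r = (10*3)*(-9) = 30*(-9) = -270)
(l + r) + Z(13, 34) = (-42 - 270) + 13 = -312 + 13 = -299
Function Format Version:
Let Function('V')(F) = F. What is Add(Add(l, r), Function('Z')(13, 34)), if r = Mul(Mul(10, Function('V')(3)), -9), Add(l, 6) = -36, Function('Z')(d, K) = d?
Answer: -299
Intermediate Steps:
l = -42 (l = Add(-6, -36) = -42)
r = -270 (r = Mul(Mul(10, 3), -9) = Mul(30, -9) = -270)
Add(Add(l, r), Function('Z')(13, 34)) = Add(Add(-42, -270), 13) = Add(-312, 13) = -299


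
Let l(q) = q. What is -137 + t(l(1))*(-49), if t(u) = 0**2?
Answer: -137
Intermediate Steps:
t(u) = 0
-137 + t(l(1))*(-49) = -137 + 0*(-49) = -137 + 0 = -137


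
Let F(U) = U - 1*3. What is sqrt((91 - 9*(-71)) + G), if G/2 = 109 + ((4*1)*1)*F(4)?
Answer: 2*sqrt(239) ≈ 30.919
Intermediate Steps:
F(U) = -3 + U (F(U) = U - 3 = -3 + U)
G = 226 (G = 2*(109 + ((4*1)*1)*(-3 + 4)) = 2*(109 + (4*1)*1) = 2*(109 + 4*1) = 2*(109 + 4) = 2*113 = 226)
sqrt((91 - 9*(-71)) + G) = sqrt((91 - 9*(-71)) + 226) = sqrt((91 + 639) + 226) = sqrt(730 + 226) = sqrt(956) = 2*sqrt(239)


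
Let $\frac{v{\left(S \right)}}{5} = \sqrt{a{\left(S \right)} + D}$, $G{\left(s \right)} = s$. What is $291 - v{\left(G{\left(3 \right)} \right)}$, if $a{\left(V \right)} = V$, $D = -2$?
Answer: $286$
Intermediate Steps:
$v{\left(S \right)} = 5 \sqrt{-2 + S}$ ($v{\left(S \right)} = 5 \sqrt{S - 2} = 5 \sqrt{-2 + S}$)
$291 - v{\left(G{\left(3 \right)} \right)} = 291 - 5 \sqrt{-2 + 3} = 291 - 5 \sqrt{1} = 291 - 5 \cdot 1 = 291 - 5 = 286$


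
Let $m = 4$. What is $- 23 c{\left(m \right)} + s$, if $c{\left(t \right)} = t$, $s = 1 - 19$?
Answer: $-110$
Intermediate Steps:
$s = -18$
$- 23 c{\left(m \right)} + s = \left(-23\right) 4 - 18 = -92 - 18 = -110$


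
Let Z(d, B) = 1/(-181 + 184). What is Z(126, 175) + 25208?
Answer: 75625/3 ≈ 25208.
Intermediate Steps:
Z(d, B) = 1/3
Z(126, 175) + 25208 = 1/3 + 25208 = 75625/3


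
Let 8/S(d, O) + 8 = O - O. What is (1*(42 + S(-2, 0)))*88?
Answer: 3608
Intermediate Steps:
S(d, O) = -1 (S(d, O) = 8/(-8 + (O - O)) = 8/(-8 + 0) = 8/(-8) = 8*(-⅛) = -1)
(1*(42 + S(-2, 0)))*88 = (1*(42 - 1))*88 = (1*41)*88 = 41*88 = 3608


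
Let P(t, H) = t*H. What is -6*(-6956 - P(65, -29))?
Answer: 30426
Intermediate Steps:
P(t, H) = H*t
-6*(-6956 - P(65, -29)) = -6*(-6956 - (-29)*65) = -6*(-6956 - 1*(-1885)) = -6*(-6956 + 1885) = -6*(-5071) = -1*(-30426) = 30426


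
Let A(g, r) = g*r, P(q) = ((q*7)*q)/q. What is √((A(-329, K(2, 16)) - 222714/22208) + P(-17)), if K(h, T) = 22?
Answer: I*√56771618590/2776 ≈ 85.831*I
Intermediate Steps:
P(q) = 7*q (P(q) = ((7*q)*q)/q = (7*q²)/q = 7*q)
√((A(-329, K(2, 16)) - 222714/22208) + P(-17)) = √((-329*22 - 222714/22208) + 7*(-17)) = √((-7238 - 222714/22208) - 119) = √((-7238 - 1*111357/11104) - 119) = √((-7238 - 111357/11104) - 119) = √(-80482109/11104 - 119) = √(-81803485/11104) = I*√56771618590/2776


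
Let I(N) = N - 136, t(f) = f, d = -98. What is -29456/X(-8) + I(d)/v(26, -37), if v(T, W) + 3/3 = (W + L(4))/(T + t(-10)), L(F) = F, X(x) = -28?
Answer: 55292/49 ≈ 1128.4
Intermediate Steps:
I(N) = -136 + N
v(T, W) = -1 + (4 + W)/(-10 + T) (v(T, W) = -1 + (W + 4)/(T - 10) = -1 + (4 + W)/(-10 + T))
-29456/X(-8) + I(d)/v(26, -37) = -29456/(-28) + (-136 - 98)/(((14 - 37 - 1*26)/(-10 + 26))) = -29456*(-1/28) - 234*16/(14 - 37 - 26) = 1052 - 234/((1/16)*(-49)) = 1052 - 234/(-49/16) = 1052 - 234*(-16/49) = 1052 + 3744/49 = 55292/49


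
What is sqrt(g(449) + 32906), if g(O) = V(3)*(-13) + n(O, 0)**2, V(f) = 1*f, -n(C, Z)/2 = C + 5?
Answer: 3*sqrt(95259) ≈ 925.92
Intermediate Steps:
n(C, Z) = -10 - 2*C (n(C, Z) = -2*(C + 5) = -2*(5 + C) = -10 - 2*C)
V(f) = f
g(O) = -39 + (-10 - 2*O)**2 (g(O) = 3*(-13) + (-10 - 2*O)**2 = -39 + (-10 - 2*O)**2)
sqrt(g(449) + 32906) = sqrt((-39 + 4*(5 + 449)**2) + 32906) = sqrt((-39 + 4*454**2) + 32906) = sqrt((-39 + 4*206116) + 32906) = sqrt((-39 + 824464) + 32906) = sqrt(824425 + 32906) = sqrt(857331) = 3*sqrt(95259)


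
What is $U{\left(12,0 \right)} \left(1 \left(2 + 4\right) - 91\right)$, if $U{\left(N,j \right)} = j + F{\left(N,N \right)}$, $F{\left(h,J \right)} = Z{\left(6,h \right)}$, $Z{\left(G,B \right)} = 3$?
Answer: $-255$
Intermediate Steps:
$F{\left(h,J \right)} = 3$
$U{\left(N,j \right)} = 3 + j$ ($U{\left(N,j \right)} = j + 3 = 3 + j$)
$U{\left(12,0 \right)} \left(1 \left(2 + 4\right) - 91\right) = \left(3 + 0\right) \left(1 \left(2 + 4\right) - 91\right) = 3 \left(1 \cdot 6 - 91\right) = 3 \left(6 - 91\right) = 3 \left(-85\right) = -255$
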